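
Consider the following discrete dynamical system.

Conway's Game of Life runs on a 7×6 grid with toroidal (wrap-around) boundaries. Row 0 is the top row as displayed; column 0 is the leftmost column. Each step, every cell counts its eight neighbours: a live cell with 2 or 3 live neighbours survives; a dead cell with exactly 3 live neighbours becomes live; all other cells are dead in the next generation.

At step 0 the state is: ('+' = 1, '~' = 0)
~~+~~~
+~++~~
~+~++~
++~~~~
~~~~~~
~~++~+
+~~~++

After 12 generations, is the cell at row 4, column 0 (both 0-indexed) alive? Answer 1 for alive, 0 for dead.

1

t=0: ~~+~~~
+~++~~
~+~++~
++~~~~
~~~~~~
~~++~+
+~~~++
t=1: +~+~+~
~~~~+~
~~~+++
+++~~~
+++~~~
+~~+~+
+++~++
t=2: +~+~+~
~~~~~~
++++++
~~~~+~
~~~+~~
~~~+~~
~~+~~~
t=3: ~+~+~~
~~~~~~
++++++
++~~~~
~~~++~
~~++~~
~++~~~
t=4: ~+~~~~
~~~~~+
~~++++
~~~~~~
~+~++~
~+~~+~
~+~~~~
t=5: +~~~~~
+~++~+
~~~+++
~~~~~+
~~+++~
++~++~
+++~~~
t=6: ~~~+~~
++++~~
~~++~~
~~+~~+
+++~~~
+~~~+~
~~++~~
t=7: ~~~~+~
~+~~+~
+~~~+~
+~~~~~
+~++~~
+~~~~+
~~+++~
t=8: ~~+~++
~~~++~
++~~~~
+~~+~~
+~~~~~
+~~~~+
~~~++~
t=9: ~~+~~+
+++++~
++++++
+~~~~+
++~~~~
+~~~++
+~~+~~
t=10: ~~~~~+
~~~~~~
~~~~~~
~~~+~~
~+~~+~
~~~~+~
++~+~~
t=11: +~~~~~
~~~~~~
~~~~~~
~~~~~~
~~~++~
++++++
+~~~++
t=12: +~~~~~
~~~~~~
~~~~~~
~~~~~~
++~~~~
~++~~~
~~+~~~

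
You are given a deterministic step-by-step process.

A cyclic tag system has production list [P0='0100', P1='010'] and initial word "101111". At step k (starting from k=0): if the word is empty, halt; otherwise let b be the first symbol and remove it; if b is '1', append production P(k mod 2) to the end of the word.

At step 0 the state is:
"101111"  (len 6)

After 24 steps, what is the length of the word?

step 0: "101111"  (len 6)
step 1: "011110100"  (len 9)
step 2: "11110100"  (len 8)
step 3: "11101000100"  (len 11)
step 4: "1101000100010"  (len 13)
step 5: "1010001000100100"  (len 16)
step 6: "010001000100100010"  (len 18)
step 7: "10001000100100010"  (len 17)
step 8: "0001000100100010010"  (len 19)
step 9: "001000100100010010"  (len 18)
step 10: "01000100100010010"  (len 17)
step 11: "1000100100010010"  (len 16)
step 12: "000100100010010010"  (len 18)
step 13: "00100100010010010"  (len 17)
step 14: "0100100010010010"  (len 16)
step 15: "100100010010010"  (len 15)
step 16: "00100010010010010"  (len 17)
step 17: "0100010010010010"  (len 16)
step 18: "100010010010010"  (len 15)
step 19: "000100100100100100"  (len 18)
step 20: "00100100100100100"  (len 17)
step 21: "0100100100100100"  (len 16)
step 22: "100100100100100"  (len 15)
step 23: "001001001001000100"  (len 18)
step 24: "01001001001000100"  (len 17)

17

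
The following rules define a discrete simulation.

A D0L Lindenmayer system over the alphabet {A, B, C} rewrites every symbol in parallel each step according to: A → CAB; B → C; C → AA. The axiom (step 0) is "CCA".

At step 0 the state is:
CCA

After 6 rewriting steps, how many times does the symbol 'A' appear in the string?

step 0: CCA
step 1: AAAACAB
step 2: CABCABCABCABAACABC
step 3: AACABCAACABCAACABCAACABCCABCABAACABCAA
step 4: CABCABAACABCAACABCABAACABCAACABCABAACABCAACABCABAACABCAAAACABCAACABCCABCABAACABCAACABCAB
step 5: AACABCAACABCCABCABAACABCAACABCABAACABCAACABCCABCABAACABCAA…CABCABAACABCAAAACABCAACABCCABCABAACABCAACABCABAACABCAACABC  (len 200)
step 6: CABCABAACABCAACABCABAACABCAAAACABCAACABCCABCABAACABCAACABC…BCABAACABCAACABCABAACABCAACABCCABCABAACABCAACABCABAACABCAA  (len 452)

219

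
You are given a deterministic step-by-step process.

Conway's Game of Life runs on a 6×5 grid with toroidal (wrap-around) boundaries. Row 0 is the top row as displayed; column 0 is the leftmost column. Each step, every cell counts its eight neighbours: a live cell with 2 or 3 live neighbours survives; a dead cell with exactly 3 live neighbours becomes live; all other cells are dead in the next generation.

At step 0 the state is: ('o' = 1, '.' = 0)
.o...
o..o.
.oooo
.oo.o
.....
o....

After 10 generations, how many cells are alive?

10

[0] .o...
o..o.
.oooo
.oo.o
.....
o....
[1] oo..o
o..o.
.....
.o..o
oo...
.....
[2] oo..o
oo...
o...o
.o...
oo...
....o
[3] .o..o
.....
....o
.o..o
oo...
....o
[4] o....
o....
o....
.o..o
.o..o
.o..o
[5] oo..o
oo..o
oo..o
.o..o
.oooo
.o..o
[6] ..oo.
..oo.
..oo.
.....
.o..o
.....
[7] ..oo.
.o..o
..oo.
..oo.
.....
..oo.
[8] .o..o
.o..o
.o..o
..oo.
.....
..oo.
[9] .o..o
.oooo
.o..o
..oo.
.....
..oo.
[10] .o..o
.o..o
.o..o
..oo.
.....
..oo.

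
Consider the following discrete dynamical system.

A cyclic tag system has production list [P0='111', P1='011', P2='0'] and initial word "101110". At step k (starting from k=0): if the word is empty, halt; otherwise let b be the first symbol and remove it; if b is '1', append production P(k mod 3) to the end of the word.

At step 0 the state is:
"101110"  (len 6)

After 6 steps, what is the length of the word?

10

t=0: "101110"  (len 6)
t=1: "01110111"  (len 8)
t=2: "1110111"  (len 7)
t=3: "1101110"  (len 7)
t=4: "101110111"  (len 9)
t=5: "01110111011"  (len 11)
t=6: "1110111011"  (len 10)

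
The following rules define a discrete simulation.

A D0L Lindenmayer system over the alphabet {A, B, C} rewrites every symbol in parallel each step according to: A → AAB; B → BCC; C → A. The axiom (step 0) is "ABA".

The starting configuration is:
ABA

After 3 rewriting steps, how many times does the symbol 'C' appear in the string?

step 0: ABA
step 1: AABBCCAAB
step 2: AABAABBCCBCCAAAABAABBCC
step 3: AABAABBCCAABAABBCCBCCAABCCAAAABAABAABAABBCCAABAABBCCBCCAA

14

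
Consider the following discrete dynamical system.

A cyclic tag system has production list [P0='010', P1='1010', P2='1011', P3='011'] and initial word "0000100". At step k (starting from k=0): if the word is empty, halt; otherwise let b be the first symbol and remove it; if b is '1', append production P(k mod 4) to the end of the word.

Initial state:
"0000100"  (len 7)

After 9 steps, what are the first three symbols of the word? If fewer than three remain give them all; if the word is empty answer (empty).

001

gen 0: "0000100"  (len 7)
gen 1: "000100"  (len 6)
gen 2: "00100"  (len 5)
gen 3: "0100"  (len 4)
gen 4: "100"  (len 3)
gen 5: "00010"  (len 5)
gen 6: "0010"  (len 4)
gen 7: "010"  (len 3)
gen 8: "10"  (len 2)
gen 9: "0010"  (len 4)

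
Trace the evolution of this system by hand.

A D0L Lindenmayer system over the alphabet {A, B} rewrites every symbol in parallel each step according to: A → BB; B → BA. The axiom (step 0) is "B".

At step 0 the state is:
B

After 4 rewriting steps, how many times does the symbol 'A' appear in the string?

0) B
1) BA
2) BABB
3) BABBBABA
4) BABBBABABABBBABB

5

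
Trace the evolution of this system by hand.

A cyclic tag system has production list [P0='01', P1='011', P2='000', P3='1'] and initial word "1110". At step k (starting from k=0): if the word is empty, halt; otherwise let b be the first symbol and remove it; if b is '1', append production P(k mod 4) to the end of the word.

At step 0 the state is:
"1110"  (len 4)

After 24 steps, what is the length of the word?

7

step 0: "1110"  (len 4)
step 1: "11001"  (len 5)
step 2: "1001011"  (len 7)
step 3: "001011000"  (len 9)
step 4: "01011000"  (len 8)
step 5: "1011000"  (len 7)
step 6: "011000011"  (len 9)
step 7: "11000011"  (len 8)
step 8: "10000111"  (len 8)
step 9: "000011101"  (len 9)
step 10: "00011101"  (len 8)
step 11: "0011101"  (len 7)
step 12: "011101"  (len 6)
step 13: "11101"  (len 5)
step 14: "1101011"  (len 7)
step 15: "101011000"  (len 9)
step 16: "010110001"  (len 9)
step 17: "10110001"  (len 8)
step 18: "0110001011"  (len 10)
step 19: "110001011"  (len 9)
step 20: "100010111"  (len 9)
step 21: "0001011101"  (len 10)
step 22: "001011101"  (len 9)
step 23: "01011101"  (len 8)
step 24: "1011101"  (len 7)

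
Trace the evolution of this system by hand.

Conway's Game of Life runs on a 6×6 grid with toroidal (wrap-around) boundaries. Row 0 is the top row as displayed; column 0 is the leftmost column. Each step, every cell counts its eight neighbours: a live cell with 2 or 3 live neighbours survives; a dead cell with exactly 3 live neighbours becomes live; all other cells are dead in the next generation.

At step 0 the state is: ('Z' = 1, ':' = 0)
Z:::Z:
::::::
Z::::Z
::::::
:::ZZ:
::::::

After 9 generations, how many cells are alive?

k=0  Z:::Z:
::::::
Z::::Z
::::::
:::ZZ:
::::::
k=1  ::::::
Z:::::
::::::
::::ZZ
::::::
:::ZZZ
k=2  ::::ZZ
::::::
:::::Z
::::::
:::Z::
::::Z:
k=3  ::::ZZ
::::ZZ
::::::
::::::
::::::
:::ZZZ
k=4  Z:::::
::::ZZ
::::::
::::::
::::Z:
:::Z:Z
k=5  Z:::::
:::::Z
::::::
::::::
::::Z:
::::ZZ
k=6  Z:::Z:
::::::
::::::
::::::
::::ZZ
::::ZZ
k=7  ::::Z:
::::::
::::::
::::::
::::ZZ
Z::Z::
k=8  ::::::
::::::
::::::
::::::
::::ZZ
:::Z::
k=9  ::::::
::::::
::::::
::::::
::::Z:
::::Z:

2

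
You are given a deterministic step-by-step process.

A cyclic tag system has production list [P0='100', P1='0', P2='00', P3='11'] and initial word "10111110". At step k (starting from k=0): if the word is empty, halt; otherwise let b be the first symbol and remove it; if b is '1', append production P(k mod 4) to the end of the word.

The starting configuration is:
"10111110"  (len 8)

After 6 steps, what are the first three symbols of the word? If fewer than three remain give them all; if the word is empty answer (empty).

101

t=0: "10111110"  (len 8)
t=1: "0111110100"  (len 10)
t=2: "111110100"  (len 9)
t=3: "1111010000"  (len 10)
t=4: "11101000011"  (len 11)
t=5: "1101000011100"  (len 13)
t=6: "1010000111000"  (len 13)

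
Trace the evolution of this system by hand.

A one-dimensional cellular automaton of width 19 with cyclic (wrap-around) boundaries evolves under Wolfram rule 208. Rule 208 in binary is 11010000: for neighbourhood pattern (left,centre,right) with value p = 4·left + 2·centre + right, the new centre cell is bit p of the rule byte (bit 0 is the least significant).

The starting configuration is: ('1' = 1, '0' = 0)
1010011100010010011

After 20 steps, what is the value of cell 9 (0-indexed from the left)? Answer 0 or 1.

0

k=0  1010011100010010011
k=1  1001001110001001001
k=2  1100100111000100100
k=3  0110010011100010010
k=4  0011001001110001001
k=5  1001100100111000100
k=6  0100110010011100010
k=7  0010011001001110001
k=8  1001001100100111000
k=9  0100100110010011100
k=10  0010010011001001110
k=11  0001001001100100111
k=12  1000100100110010011
k=13  1100010010011001001
k=14  1110001001001100100
k=15  0111000100100110010
k=16  0011100010010011001
k=17  1001110001001001100
k=18  0100111000100100110
k=19  0010011100010010011
k=20  1001001110001001001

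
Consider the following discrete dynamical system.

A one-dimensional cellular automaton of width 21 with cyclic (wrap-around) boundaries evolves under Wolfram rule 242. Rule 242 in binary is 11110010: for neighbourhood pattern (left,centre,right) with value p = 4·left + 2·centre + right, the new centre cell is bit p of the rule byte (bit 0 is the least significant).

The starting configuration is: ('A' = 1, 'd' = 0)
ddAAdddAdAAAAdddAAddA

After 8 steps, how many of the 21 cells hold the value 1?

gen 0: ddAAdddAdAAAAdddAAddA
gen 1: AAdAAdAdAdAAAAdAdAAAd
gen 2: dAAdAAdAdAdAAAAdAdAAA
gen 3: AdAAdAAdAdAdAAAAdAdAA
gen 4: AAdAAdAAdAdAdAAAAdAdA
gen 5: AAAdAAdAAdAdAdAAAAdAd
gen 6: dAAAdAAdAAdAdAdAAAAdA
gen 7: AdAAAdAAdAAdAdAdAAAAd
gen 8: dAdAAAdAAdAAdAdAdAAAA

14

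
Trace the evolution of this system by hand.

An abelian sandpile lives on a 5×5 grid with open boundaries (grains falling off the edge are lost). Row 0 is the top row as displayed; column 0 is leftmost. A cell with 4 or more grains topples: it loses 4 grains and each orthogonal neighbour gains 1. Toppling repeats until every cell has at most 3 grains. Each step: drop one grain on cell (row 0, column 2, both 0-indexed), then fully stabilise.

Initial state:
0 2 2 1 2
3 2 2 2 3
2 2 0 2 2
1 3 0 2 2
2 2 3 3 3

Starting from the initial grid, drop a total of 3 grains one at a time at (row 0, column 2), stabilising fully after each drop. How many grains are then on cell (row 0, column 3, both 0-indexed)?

0) 0 2 2 1 2
3 2 2 2 3
2 2 0 2 2
1 3 0 2 2
2 2 3 3 3
1) 0 2 3 1 2
3 2 2 2 3
2 2 0 2 2
1 3 0 2 2
2 2 3 3 3
2) 0 3 0 2 2
3 2 3 2 3
2 2 0 2 2
1 3 0 2 2
2 2 3 3 3
3) 0 3 1 2 2
3 2 3 2 3
2 2 0 2 2
1 3 0 2 2
2 2 3 3 3

2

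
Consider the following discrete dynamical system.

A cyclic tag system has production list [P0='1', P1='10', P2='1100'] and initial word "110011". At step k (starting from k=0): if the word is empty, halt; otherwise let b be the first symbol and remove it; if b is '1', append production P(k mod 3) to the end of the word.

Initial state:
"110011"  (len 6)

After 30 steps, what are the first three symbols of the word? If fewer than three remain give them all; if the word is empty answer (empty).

gen 0: "110011"  (len 6)
gen 1: "100111"  (len 6)
gen 2: "0011110"  (len 7)
gen 3: "011110"  (len 6)
gen 4: "11110"  (len 5)
gen 5: "111010"  (len 6)
gen 6: "110101100"  (len 9)
gen 7: "101011001"  (len 9)
gen 8: "0101100110"  (len 10)
gen 9: "101100110"  (len 9)
gen 10: "011001101"  (len 9)
gen 11: "11001101"  (len 8)
gen 12: "10011011100"  (len 11)
gen 13: "00110111001"  (len 11)
gen 14: "0110111001"  (len 10)
gen 15: "110111001"  (len 9)
gen 16: "101110011"  (len 9)
gen 17: "0111001110"  (len 10)
gen 18: "111001110"  (len 9)
gen 19: "110011101"  (len 9)
gen 20: "1001110110"  (len 10)
gen 21: "0011101101100"  (len 13)
gen 22: "011101101100"  (len 12)
gen 23: "11101101100"  (len 11)
gen 24: "11011011001100"  (len 14)
gen 25: "10110110011001"  (len 14)
gen 26: "011011001100110"  (len 15)
gen 27: "11011001100110"  (len 14)
gen 28: "10110011001101"  (len 14)
gen 29: "011001100110110"  (len 15)
gen 30: "11001100110110"  (len 14)

110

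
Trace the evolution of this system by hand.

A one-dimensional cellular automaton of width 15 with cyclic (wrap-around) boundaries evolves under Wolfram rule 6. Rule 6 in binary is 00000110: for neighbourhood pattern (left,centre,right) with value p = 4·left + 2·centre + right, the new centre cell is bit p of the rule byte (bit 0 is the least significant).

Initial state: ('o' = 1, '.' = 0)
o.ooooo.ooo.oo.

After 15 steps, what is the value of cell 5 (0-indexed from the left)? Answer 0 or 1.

gen 0: o.ooooo.ooo.oo.
gen 1: o..............
gen 2: o.............o
gen 3: .............o.
gen 4: ............oo.
gen 5: ...........o...
gen 6: ..........oo...
gen 7: .........o.....
gen 8: ........oo.....
gen 9: .......o.......
gen 10: ......oo.......
gen 11: .....o.........
gen 12: ....oo.........
gen 13: ...o...........
gen 14: ..oo...........
gen 15: .o.............

0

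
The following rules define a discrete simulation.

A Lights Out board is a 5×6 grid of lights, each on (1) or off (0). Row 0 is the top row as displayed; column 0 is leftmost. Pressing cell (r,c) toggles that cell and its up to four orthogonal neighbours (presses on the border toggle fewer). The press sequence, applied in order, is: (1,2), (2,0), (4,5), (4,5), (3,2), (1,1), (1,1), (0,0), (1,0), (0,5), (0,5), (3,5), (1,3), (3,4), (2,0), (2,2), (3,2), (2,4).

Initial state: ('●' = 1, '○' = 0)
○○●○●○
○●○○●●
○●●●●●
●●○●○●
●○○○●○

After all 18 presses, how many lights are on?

[0] ○○●○●○
○●○○●●
○●●●●●
●●○●○●
●○○○●○
[1] ○○○○●○
○○●●●●
○●○●●●
●●○●○●
●○○○●○
[2] ○○○○●○
●○●●●●
●○○●●●
○●○●○●
●○○○●○
[3] ○○○○●○
●○●●●●
●○○●●●
○●○●○○
●○○○○●
[4] ○○○○●○
●○●●●●
●○○●●●
○●○●○●
●○○○●○
[5] ○○○○●○
●○●●●●
●○●●●●
○○●○○●
●○●○●○
[6] ○●○○●○
○●○●●●
●●●●●●
○○●○○●
●○●○●○
[7] ○○○○●○
●○●●●●
●○●●●●
○○●○○●
●○●○●○
[8] ●●○○●○
○○●●●●
●○●●●●
○○●○○●
●○●○●○
[9] ○●○○●○
●●●●●●
○○●●●●
○○●○○●
●○●○●○
[10] ○●○○○●
●●●●●○
○○●●●●
○○●○○●
●○●○●○
[11] ○●○○●○
●●●●●●
○○●●●●
○○●○○●
●○●○●○
[12] ○●○○●○
●●●●●●
○○●●●○
○○●○●○
●○●○●●
[13] ○●○●●○
●●○○○●
○○●○●○
○○●○●○
●○●○●●
[14] ○●○●●○
●●○○○●
○○●○○○
○○●●○●
●○●○○●
[15] ○●○●●○
○●○○○●
●●●○○○
●○●●○●
●○●○○●
[16] ○●○●●○
○●●○○●
●○○●○○
●○○●○●
●○●○○●
[17] ○●○●●○
○●●○○●
●○●●○○
●●●○○●
●○○○○●
[18] ○●○●●○
○●●○●●
●○●○●●
●●●○●●
●○○○○●

18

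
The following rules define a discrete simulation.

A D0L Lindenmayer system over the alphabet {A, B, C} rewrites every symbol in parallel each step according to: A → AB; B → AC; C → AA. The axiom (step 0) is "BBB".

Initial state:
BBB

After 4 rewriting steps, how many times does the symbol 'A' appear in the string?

[0] BBB
[1] ACACAC
[2] ABAAABAAABAA
[3] ABACABABABACABABABACABAB
[4] ABACABAAABACABACABACABAAABACABACABACABAAABACABAC

27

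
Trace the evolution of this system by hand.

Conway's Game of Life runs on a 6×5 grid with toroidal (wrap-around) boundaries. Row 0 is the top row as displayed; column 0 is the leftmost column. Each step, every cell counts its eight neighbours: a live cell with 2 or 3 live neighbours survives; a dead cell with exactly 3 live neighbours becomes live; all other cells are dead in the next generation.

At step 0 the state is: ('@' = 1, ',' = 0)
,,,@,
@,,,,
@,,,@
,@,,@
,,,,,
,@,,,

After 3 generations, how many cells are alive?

2

gen 0: ,,,@,
@,,,,
@,,,@
,@,,@
,,,,,
,@,,,
gen 1: ,,,,,
@,,,,
,@,,@
,,,,@
@,,,,
,,,,,
gen 2: ,,,,,
@,,,,
,,,,@
,,,,@
,,,,,
,,,,,
gen 3: ,,,,,
,,,,,
@,,,@
,,,,,
,,,,,
,,,,,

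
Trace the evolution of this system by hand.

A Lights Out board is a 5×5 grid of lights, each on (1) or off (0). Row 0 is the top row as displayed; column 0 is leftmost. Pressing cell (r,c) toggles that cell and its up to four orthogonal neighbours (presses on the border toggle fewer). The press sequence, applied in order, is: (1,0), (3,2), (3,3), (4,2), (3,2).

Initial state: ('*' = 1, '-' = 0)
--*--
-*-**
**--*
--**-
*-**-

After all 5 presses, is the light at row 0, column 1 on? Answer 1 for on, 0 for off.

[0] --*--
-*-**
**--*
--**-
*-**-
[1] *-*--
*--**
-*--*
--**-
*-**-
[2] *-*--
*--**
-**-*
-*---
*--*-
[3] *-*--
*--**
-****
-****
*----
[4] *-*--
*--**
-****
-*-**
****-
[5] *-*--
*--**
-*-**
--*-*
**-*-

0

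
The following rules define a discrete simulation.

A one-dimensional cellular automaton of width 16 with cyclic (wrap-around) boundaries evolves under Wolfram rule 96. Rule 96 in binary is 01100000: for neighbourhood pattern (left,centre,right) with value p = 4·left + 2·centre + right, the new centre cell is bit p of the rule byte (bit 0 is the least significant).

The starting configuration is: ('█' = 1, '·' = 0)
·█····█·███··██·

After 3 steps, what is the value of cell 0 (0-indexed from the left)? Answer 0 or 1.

step 0: ·█····█·███··██·
step 1: ·······█··█···█·
step 2: ················
step 3: ················

0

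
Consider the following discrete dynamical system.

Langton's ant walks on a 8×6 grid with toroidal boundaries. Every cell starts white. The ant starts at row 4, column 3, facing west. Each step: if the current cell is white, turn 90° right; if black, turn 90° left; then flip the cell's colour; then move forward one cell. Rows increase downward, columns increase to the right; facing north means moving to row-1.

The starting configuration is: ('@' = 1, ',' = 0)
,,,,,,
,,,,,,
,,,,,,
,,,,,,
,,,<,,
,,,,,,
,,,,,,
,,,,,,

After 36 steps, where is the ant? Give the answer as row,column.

4,1

[0] ,,,,,,
,,,,,,
,,,,,,
,,,,,,
,,,<,,
,,,,,,
,,,,,,
,,,,,,
[1] ,,,,,,
,,,,,,
,,,,,,
,,,^,,
,,,@,,
,,,,,,
,,,,,,
,,,,,,
[2] ,,,,,,
,,,,,,
,,,,,,
,,,@>,
,,,@,,
,,,,,,
,,,,,,
,,,,,,
[3] ,,,,,,
,,,,,,
,,,,,,
,,,@@,
,,,@v,
,,,,,,
,,,,,,
,,,,,,
[4] ,,,,,,
,,,,,,
,,,,,,
,,,@@,
,,,<@,
,,,,,,
,,,,,,
,,,,,,
[5] ,,,,,,
,,,,,,
,,,,,,
,,,@@,
,,,,@,
,,,v,,
,,,,,,
,,,,,,
[6] ,,,,,,
,,,,,,
,,,,,,
,,,@@,
,,,,@,
,,<@,,
,,,,,,
,,,,,,
[7] ,,,,,,
,,,,,,
,,,,,,
,,,@@,
,,^,@,
,,@@,,
,,,,,,
,,,,,,
[8] ,,,,,,
,,,,,,
,,,,,,
,,,@@,
,,@>@,
,,@@,,
,,,,,,
,,,,,,
[9] ,,,,,,
,,,,,,
,,,,,,
,,,@@,
,,@@@,
,,@v,,
,,,,,,
,,,,,,
[10] ,,,,,,
,,,,,,
,,,,,,
,,,@@,
,,@@@,
,,@,>,
,,,,,,
,,,,,,
[11] ,,,,,,
,,,,,,
,,,,,,
,,,@@,
,,@@@,
,,@,@,
,,,,v,
,,,,,,
[12] ,,,,,,
,,,,,,
,,,,,,
,,,@@,
,,@@@,
,,@,@,
,,,<@,
,,,,,,
[13] ,,,,,,
,,,,,,
,,,,,,
,,,@@,
,,@@@,
,,@^@,
,,,@@,
,,,,,,
[14] ,,,,,,
,,,,,,
,,,,,,
,,,@@,
,,@@@,
,,@@>,
,,,@@,
,,,,,,
[15] ,,,,,,
,,,,,,
,,,,,,
,,,@@,
,,@@^,
,,@@,,
,,,@@,
,,,,,,
[16] ,,,,,,
,,,,,,
,,,,,,
,,,@@,
,,@<,,
,,@@,,
,,,@@,
,,,,,,
[17] ,,,,,,
,,,,,,
,,,,,,
,,,@@,
,,@,,,
,,@v,,
,,,@@,
,,,,,,
[18] ,,,,,,
,,,,,,
,,,,,,
,,,@@,
,,@,,,
,,@,>,
,,,@@,
,,,,,,
[19] ,,,,,,
,,,,,,
,,,,,,
,,,@@,
,,@,,,
,,@,@,
,,,@v,
,,,,,,
[20] ,,,,,,
,,,,,,
,,,,,,
,,,@@,
,,@,,,
,,@,@,
,,,@,>
,,,,,,
[21] ,,,,,,
,,,,,,
,,,,,,
,,,@@,
,,@,,,
,,@,@,
,,,@,@
,,,,,v
[22] ,,,,,,
,,,,,,
,,,,,,
,,,@@,
,,@,,,
,,@,@,
,,,@,@
,,,,<@
[23] ,,,,,,
,,,,,,
,,,,,,
,,,@@,
,,@,,,
,,@,@,
,,,@^@
,,,,@@
[24] ,,,,,,
,,,,,,
,,,,,,
,,,@@,
,,@,,,
,,@,@,
,,,@@>
,,,,@@
[25] ,,,,,,
,,,,,,
,,,,,,
,,,@@,
,,@,,,
,,@,@^
,,,@@,
,,,,@@
[26] ,,,,,,
,,,,,,
,,,,,,
,,,@@,
,,@,,,
>,@,@@
,,,@@,
,,,,@@
[27] ,,,,,,
,,,,,,
,,,,,,
,,,@@,
,,@,,,
@,@,@@
v,,@@,
,,,,@@
[28] ,,,,,,
,,,,,,
,,,,,,
,,,@@,
,,@,,,
@,@,@@
@,,@@<
,,,,@@
[29] ,,,,,,
,,,,,,
,,,,,,
,,,@@,
,,@,,,
@,@,@^
@,,@@@
,,,,@@
[30] ,,,,,,
,,,,,,
,,,,,,
,,,@@,
,,@,,,
@,@,<,
@,,@@@
,,,,@@
[31] ,,,,,,
,,,,,,
,,,,,,
,,,@@,
,,@,,,
@,@,,,
@,,@v@
,,,,@@
[32] ,,,,,,
,,,,,,
,,,,,,
,,,@@,
,,@,,,
@,@,,,
@,,@,>
,,,,@@
[33] ,,,,,,
,,,,,,
,,,,,,
,,,@@,
,,@,,,
@,@,,^
@,,@,,
,,,,@@
[34] ,,,,,,
,,,,,,
,,,,,,
,,,@@,
,,@,,,
>,@,,@
@,,@,,
,,,,@@
[35] ,,,,,,
,,,,,,
,,,,,,
,,,@@,
^,@,,,
,,@,,@
@,,@,,
,,,,@@
[36] ,,,,,,
,,,,,,
,,,,,,
,,,@@,
@>@,,,
,,@,,@
@,,@,,
,,,,@@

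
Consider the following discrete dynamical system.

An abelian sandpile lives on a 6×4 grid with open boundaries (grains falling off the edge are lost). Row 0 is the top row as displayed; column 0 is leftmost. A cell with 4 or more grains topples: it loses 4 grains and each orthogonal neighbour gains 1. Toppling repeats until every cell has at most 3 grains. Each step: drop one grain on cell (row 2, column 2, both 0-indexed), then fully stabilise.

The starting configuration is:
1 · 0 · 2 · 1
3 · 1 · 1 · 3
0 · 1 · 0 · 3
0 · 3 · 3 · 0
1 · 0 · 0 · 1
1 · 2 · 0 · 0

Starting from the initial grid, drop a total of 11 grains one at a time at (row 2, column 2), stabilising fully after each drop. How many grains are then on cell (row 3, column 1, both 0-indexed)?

0) 1 · 0 · 2 · 1
3 · 1 · 1 · 3
0 · 1 · 0 · 3
0 · 3 · 3 · 0
1 · 0 · 0 · 1
1 · 2 · 0 · 0
1) 1 · 0 · 2 · 1
3 · 1 · 1 · 3
0 · 1 · 1 · 3
0 · 3 · 3 · 0
1 · 0 · 0 · 1
1 · 2 · 0 · 0
2) 1 · 0 · 2 · 1
3 · 1 · 1 · 3
0 · 1 · 2 · 3
0 · 3 · 3 · 0
1 · 0 · 0 · 1
1 · 2 · 0 · 0
3) 1 · 0 · 2 · 1
3 · 1 · 1 · 3
0 · 1 · 3 · 3
0 · 3 · 3 · 0
1 · 0 · 0 · 1
1 · 2 · 0 · 0
4) 1 · 0 · 2 · 2
3 · 1 · 3 · 0
0 · 3 · 2 · 1
1 · 0 · 1 · 2
1 · 1 · 1 · 1
1 · 2 · 0 · 0
5) 1 · 0 · 2 · 2
3 · 1 · 3 · 0
0 · 3 · 3 · 1
1 · 0 · 1 · 2
1 · 1 · 1 · 1
1 · 2 · 0 · 0
6) 1 · 0 · 3 · 2
3 · 3 · 0 · 1
1 · 0 · 2 · 2
1 · 1 · 2 · 2
1 · 1 · 1 · 1
1 · 2 · 0 · 0
7) 1 · 0 · 3 · 2
3 · 3 · 0 · 1
1 · 0 · 3 · 2
1 · 1 · 2 · 2
1 · 1 · 1 · 1
1 · 2 · 0 · 0
8) 1 · 0 · 3 · 2
3 · 3 · 1 · 1
1 · 1 · 0 · 3
1 · 1 · 3 · 2
1 · 1 · 1 · 1
1 · 2 · 0 · 0
9) 1 · 0 · 3 · 2
3 · 3 · 1 · 1
1 · 1 · 1 · 3
1 · 1 · 3 · 2
1 · 1 · 1 · 1
1 · 2 · 0 · 0
10) 1 · 0 · 3 · 2
3 · 3 · 1 · 1
1 · 1 · 2 · 3
1 · 1 · 3 · 2
1 · 1 · 1 · 1
1 · 2 · 0 · 0
11) 1 · 0 · 3 · 2
3 · 3 · 1 · 1
1 · 1 · 3 · 3
1 · 1 · 3 · 2
1 · 1 · 1 · 1
1 · 2 · 0 · 0

1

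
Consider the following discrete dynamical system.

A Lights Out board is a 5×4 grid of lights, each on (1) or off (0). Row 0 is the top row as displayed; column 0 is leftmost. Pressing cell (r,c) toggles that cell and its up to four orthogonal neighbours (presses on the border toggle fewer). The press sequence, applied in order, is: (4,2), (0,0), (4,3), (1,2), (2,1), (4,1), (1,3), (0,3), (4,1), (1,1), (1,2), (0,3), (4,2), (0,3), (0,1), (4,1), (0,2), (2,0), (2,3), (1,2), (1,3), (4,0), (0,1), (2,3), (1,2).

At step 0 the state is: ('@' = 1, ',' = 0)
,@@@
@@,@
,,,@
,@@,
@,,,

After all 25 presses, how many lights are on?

[0] ,@@@
@@,@
,,,@
,@@,
@,,,
[1] ,@@@
@@,@
,,,@
,@,,
@@@@
[2] @,@@
,@,@
,,,@
,@,,
@@@@
[3] @,@@
,@,@
,,,@
,@,@
@@,,
[4] @,,@
,,@,
,,@@
,@,@
@@,,
[5] @,,@
,@@,
@@,@
,,,@
@@,,
[6] @,,@
,@@,
@@,@
,@,@
,,@,
[7] @,,,
,@,@
@@,,
,@,@
,,@,
[8] @,@@
,@,,
@@,,
,@,@
,,@,
[9] @,@@
,@,,
@@,,
,,,@
@@,,
[10] @@@@
@,@,
@,,,
,,,@
@@,,
[11] @@,@
@@,@
@,@,
,,,@
@@,,
[12] @@@,
@@,,
@,@,
,,,@
@@,,
[13] @@@,
@@,,
@,@,
,,@@
@,@@
[14] @@,@
@@,@
@,@,
,,@@
@,@@
[15] ,,@@
@,,@
@,@,
,,@@
@,@@
[16] ,,@@
@,,@
@,@,
,@@@
,@,@
[17] ,@,,
@,@@
@,@,
,@@@
,@,@
[18] ,@,,
,,@@
,@@,
@@@@
,@,@
[19] ,@,,
,,@,
,@,@
@@@,
,@,@
[20] ,@@,
,@,@
,@@@
@@@,
,@,@
[21] ,@@@
,@@,
,@@,
@@@,
,@,@
[22] ,@@@
,@@,
,@@,
,@@,
@,,@
[23] @,,@
,,@,
,@@,
,@@,
@,,@
[24] @,,@
,,@@
,@,@
,@@@
@,,@
[25] @,@@
,@,,
,@@@
,@@@
@,,@

12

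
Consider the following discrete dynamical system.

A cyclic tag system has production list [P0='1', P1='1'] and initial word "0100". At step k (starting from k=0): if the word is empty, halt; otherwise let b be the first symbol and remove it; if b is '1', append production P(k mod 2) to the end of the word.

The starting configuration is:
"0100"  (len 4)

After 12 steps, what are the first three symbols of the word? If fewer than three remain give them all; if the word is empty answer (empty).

1

t=0: "0100"  (len 4)
t=1: "100"  (len 3)
t=2: "001"  (len 3)
t=3: "01"  (len 2)
t=4: "1"  (len 1)
t=5: "1"  (len 1)
t=6: "1"  (len 1)
t=7: "1"  (len 1)
t=8: "1"  (len 1)
t=9: "1"  (len 1)
t=10: "1"  (len 1)
t=11: "1"  (len 1)
t=12: "1"  (len 1)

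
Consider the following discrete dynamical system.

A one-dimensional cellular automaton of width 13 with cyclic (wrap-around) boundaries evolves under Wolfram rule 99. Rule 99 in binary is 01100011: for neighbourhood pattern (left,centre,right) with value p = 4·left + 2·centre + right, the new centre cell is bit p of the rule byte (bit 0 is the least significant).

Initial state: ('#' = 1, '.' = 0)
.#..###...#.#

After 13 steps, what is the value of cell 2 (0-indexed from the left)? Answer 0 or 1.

t=0: .#..###...#.#
t=1: #..#..#.##.#.
t=2: ..#..#.#.##.#
t=3: .#..#.#.#.##.
t=4: #..#.#.#.#.#.
t=5: ..#.#.#.#.#.#
t=6: .#.#.#.#.#.#.
t=7: #.#.#.#.#.#..
t=8: .#.#.#.#.#..#
t=9: #.#.#.#.#..#.
t=10: .#.#.#.#..#.#
t=11: #.#.#.#..#.#.
t=12: .#.#.#..#.#.#
t=13: #.#.#..#.#.#.

1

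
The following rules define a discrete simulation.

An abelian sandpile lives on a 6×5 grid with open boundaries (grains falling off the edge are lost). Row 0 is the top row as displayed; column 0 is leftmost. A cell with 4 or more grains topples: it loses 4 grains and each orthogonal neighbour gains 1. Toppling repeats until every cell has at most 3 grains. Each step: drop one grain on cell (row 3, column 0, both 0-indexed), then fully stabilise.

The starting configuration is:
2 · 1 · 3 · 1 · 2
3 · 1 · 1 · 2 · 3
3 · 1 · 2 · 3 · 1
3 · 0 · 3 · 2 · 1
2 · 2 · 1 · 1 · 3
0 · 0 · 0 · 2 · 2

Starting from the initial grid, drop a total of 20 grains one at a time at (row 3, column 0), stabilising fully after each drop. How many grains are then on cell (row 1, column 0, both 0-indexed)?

0) 2 · 1 · 3 · 1 · 2
3 · 1 · 1 · 2 · 3
3 · 1 · 2 · 3 · 1
3 · 0 · 3 · 2 · 1
2 · 2 · 1 · 1 · 3
0 · 0 · 0 · 2 · 2
1) 3 · 1 · 3 · 1 · 2
0 · 2 · 1 · 2 · 3
1 · 2 · 2 · 3 · 1
1 · 1 · 3 · 2 · 1
3 · 2 · 1 · 1 · 3
0 · 0 · 0 · 2 · 2
2) 3 · 1 · 3 · 1 · 2
0 · 2 · 1 · 2 · 3
1 · 2 · 2 · 3 · 1
2 · 1 · 3 · 2 · 1
3 · 2 · 1 · 1 · 3
0 · 0 · 0 · 2 · 2
3) 3 · 1 · 3 · 1 · 2
0 · 2 · 1 · 2 · 3
1 · 2 · 2 · 3 · 1
3 · 1 · 3 · 2 · 1
3 · 2 · 1 · 1 · 3
0 · 0 · 0 · 2 · 2
4) 3 · 1 · 3 · 1 · 2
0 · 2 · 1 · 2 · 3
2 · 2 · 2 · 3 · 1
1 · 2 · 3 · 2 · 1
0 · 3 · 1 · 1 · 3
1 · 0 · 0 · 2 · 2
5) 3 · 1 · 3 · 1 · 2
0 · 2 · 1 · 2 · 3
2 · 2 · 2 · 3 · 1
2 · 2 · 3 · 2 · 1
0 · 3 · 1 · 1 · 3
1 · 0 · 0 · 2 · 2
6) 3 · 1 · 3 · 1 · 2
0 · 2 · 1 · 2 · 3
2 · 2 · 2 · 3 · 1
3 · 2 · 3 · 2 · 1
0 · 3 · 1 · 1 · 3
1 · 0 · 0 · 2 · 2
7) 3 · 1 · 3 · 1 · 2
0 · 2 · 1 · 2 · 3
3 · 2 · 2 · 3 · 1
0 · 3 · 3 · 2 · 1
1 · 3 · 1 · 1 · 3
1 · 0 · 0 · 2 · 2
8) 3 · 1 · 3 · 1 · 2
0 · 2 · 1 · 2 · 3
3 · 2 · 2 · 3 · 1
1 · 3 · 3 · 2 · 1
1 · 3 · 1 · 1 · 3
1 · 0 · 0 · 2 · 2
9) 3 · 1 · 3 · 1 · 2
0 · 2 · 1 · 2 · 3
3 · 2 · 2 · 3 · 1
2 · 3 · 3 · 2 · 1
1 · 3 · 1 · 1 · 3
1 · 0 · 0 · 2 · 2
10) 3 · 1 · 3 · 1 · 2
0 · 2 · 1 · 2 · 3
3 · 2 · 2 · 3 · 1
3 · 3 · 3 · 2 · 1
1 · 3 · 1 · 1 · 3
1 · 0 · 0 · 2 · 2
11) 3 · 1 · 3 · 1 · 2
1 · 3 · 2 · 3 · 3
1 · 1 · 1 · 1 · 2
2 · 3 · 2 · 0 · 2
3 · 0 · 3 · 2 · 3
1 · 1 · 0 · 2 · 2
12) 3 · 1 · 3 · 1 · 2
1 · 3 · 2 · 3 · 3
1 · 1 · 1 · 1 · 2
3 · 3 · 2 · 0 · 2
3 · 0 · 3 · 2 · 3
1 · 1 · 0 · 2 · 2
13) 3 · 1 · 3 · 1 · 2
1 · 3 · 2 · 3 · 3
2 · 2 · 1 · 1 · 2
2 · 0 · 3 · 0 · 2
0 · 2 · 3 · 2 · 3
2 · 1 · 0 · 2 · 2
14) 3 · 1 · 3 · 1 · 2
1 · 3 · 2 · 3 · 3
2 · 2 · 1 · 1 · 2
3 · 0 · 3 · 0 · 2
0 · 2 · 3 · 2 · 3
2 · 1 · 0 · 2 · 2
15) 3 · 1 · 3 · 1 · 2
1 · 3 · 2 · 3 · 3
3 · 2 · 1 · 1 · 2
0 · 1 · 3 · 0 · 2
1 · 2 · 3 · 2 · 3
2 · 1 · 0 · 2 · 2
16) 3 · 1 · 3 · 1 · 2
1 · 3 · 2 · 3 · 3
3 · 2 · 1 · 1 · 2
1 · 1 · 3 · 0 · 2
1 · 2 · 3 · 2 · 3
2 · 1 · 0 · 2 · 2
17) 3 · 1 · 3 · 1 · 2
1 · 3 · 2 · 3 · 3
3 · 2 · 1 · 1 · 2
2 · 1 · 3 · 0 · 2
1 · 2 · 3 · 2 · 3
2 · 1 · 0 · 2 · 2
18) 3 · 1 · 3 · 1 · 2
1 · 3 · 2 · 3 · 3
3 · 2 · 1 · 1 · 2
3 · 1 · 3 · 0 · 2
1 · 2 · 3 · 2 · 3
2 · 1 · 0 · 2 · 2
19) 3 · 1 · 3 · 1 · 2
2 · 3 · 2 · 3 · 3
0 · 3 · 1 · 1 · 2
1 · 2 · 3 · 0 · 2
2 · 2 · 3 · 2 · 3
2 · 1 · 0 · 2 · 2
20) 3 · 1 · 3 · 1 · 2
2 · 3 · 2 · 3 · 3
0 · 3 · 1 · 1 · 2
2 · 2 · 3 · 0 · 2
2 · 2 · 3 · 2 · 3
2 · 1 · 0 · 2 · 2

2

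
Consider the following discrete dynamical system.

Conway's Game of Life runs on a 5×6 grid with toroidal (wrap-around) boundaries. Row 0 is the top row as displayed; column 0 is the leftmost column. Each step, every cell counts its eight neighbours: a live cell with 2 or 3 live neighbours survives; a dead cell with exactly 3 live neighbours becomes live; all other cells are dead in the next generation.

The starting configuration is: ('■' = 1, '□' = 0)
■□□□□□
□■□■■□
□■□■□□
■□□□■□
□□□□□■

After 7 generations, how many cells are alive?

6

gen 0: ■□□□□□
□■□■■□
□■□■□□
■□□□■□
□□□□□■
gen 1: ■□□□■■
■■□■■□
■■□■□■
■□□□■■
■□□□□■
gen 2: □□□■□□
□□□■□□
□□□■□□
□□□□□□
□■□□□□
gen 3: □□■□□□
□□■■■□
□□□□□□
□□□□□□
□□□□□□
gen 4: □□■□□□
□□■■□□
□□□■□□
□□□□□□
□□□□□□
gen 5: □□■■□□
□□■■□□
□□■■□□
□□□□□□
□□□□□□
gen 6: □□■■□□
□■□□■□
□□■■□□
□□□□□□
□□□□□□
gen 7: □□■■□□
□■□□■□
□□■■□□
□□□□□□
□□□□□□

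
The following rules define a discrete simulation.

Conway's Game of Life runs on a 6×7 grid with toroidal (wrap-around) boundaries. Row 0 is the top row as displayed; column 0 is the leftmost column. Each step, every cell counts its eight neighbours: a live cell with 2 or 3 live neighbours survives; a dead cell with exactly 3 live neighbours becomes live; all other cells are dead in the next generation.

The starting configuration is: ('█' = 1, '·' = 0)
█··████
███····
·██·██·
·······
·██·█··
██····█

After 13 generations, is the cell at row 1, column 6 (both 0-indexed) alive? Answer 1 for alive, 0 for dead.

1

k=0  █··████
███····
·██·██·
·······
·██·█··
██····█
k=1  ···███·
·······
█·██···
····██·
·██····
·······
k=2  ····█··
··█····
···██··
····█··
·······
··███··
k=3  ··█·█··
····█··
···██··
···██··
····█··
···██··
k=4  ····██·
····██·
·····█·
·····█·
·····█·
····██·
k=5  ···█··█
······█
·····██
····███
·····██
······█
k=6  █····██
█·····█
█···█··
█···█··
█···█··
█·····█
k=7  ·█···█·
·█·····
██···█·
██·████
██···█·
·█·····
k=8  ███····
·██···█
·····█·
·······
·····█·
·██···█
k=9  ···█··█
··█···█
·······
·······
·······
··█···█
k=10  █·██·██
·······
·······
·······
·······
·······
k=11  ······█
······█
·······
·······
·······
······█
k=12  █····██
·······
·······
·······
·······
·······
k=13  ······█
······█
·······
·······
·······
······█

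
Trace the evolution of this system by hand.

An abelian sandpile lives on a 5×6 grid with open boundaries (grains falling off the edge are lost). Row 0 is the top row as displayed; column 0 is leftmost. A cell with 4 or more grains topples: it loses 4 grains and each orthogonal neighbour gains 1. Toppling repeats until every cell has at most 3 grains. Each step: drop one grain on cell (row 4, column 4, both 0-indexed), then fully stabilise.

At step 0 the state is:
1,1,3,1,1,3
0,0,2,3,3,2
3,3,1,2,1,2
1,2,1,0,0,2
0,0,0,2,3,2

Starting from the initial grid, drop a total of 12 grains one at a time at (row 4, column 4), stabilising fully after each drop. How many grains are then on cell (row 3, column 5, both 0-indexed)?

0

t=0: 1,1,3,1,1,3
0,0,2,3,3,2
3,3,1,2,1,2
1,2,1,0,0,2
0,0,0,2,3,2
t=1: 1,1,3,1,1,3
0,0,2,3,3,2
3,3,1,2,1,2
1,2,1,0,1,2
0,0,0,3,0,3
t=2: 1,1,3,1,1,3
0,0,2,3,3,2
3,3,1,2,1,2
1,2,1,0,1,2
0,0,0,3,1,3
t=3: 1,1,3,1,1,3
0,0,2,3,3,2
3,3,1,2,1,2
1,2,1,0,1,2
0,0,0,3,2,3
t=4: 1,1,3,1,1,3
0,0,2,3,3,2
3,3,1,2,1,2
1,2,1,0,1,2
0,0,0,3,3,3
t=5: 1,1,3,1,1,3
0,0,2,3,3,2
3,3,1,2,1,2
1,2,1,1,2,3
0,0,1,0,2,0
t=6: 1,1,3,1,1,3
0,0,2,3,3,2
3,3,1,2,1,2
1,2,1,1,2,3
0,0,1,0,3,0
t=7: 1,1,3,1,1,3
0,0,2,3,3,2
3,3,1,2,1,2
1,2,1,1,3,3
0,0,1,1,0,1
t=8: 1,1,3,1,1,3
0,0,2,3,3,2
3,3,1,2,1,2
1,2,1,1,3,3
0,0,1,1,1,1
t=9: 1,1,3,1,1,3
0,0,2,3,3,2
3,3,1,2,1,2
1,2,1,1,3,3
0,0,1,1,2,1
t=10: 1,1,3,1,1,3
0,0,2,3,3,2
3,3,1,2,1,2
1,2,1,1,3,3
0,0,1,1,3,1
t=11: 1,1,3,1,1,3
0,0,2,3,3,2
3,3,1,2,2,3
1,2,1,2,1,0
0,0,1,2,1,3
t=12: 1,1,3,1,1,3
0,0,2,3,3,2
3,3,1,2,2,3
1,2,1,2,1,0
0,0,1,2,2,3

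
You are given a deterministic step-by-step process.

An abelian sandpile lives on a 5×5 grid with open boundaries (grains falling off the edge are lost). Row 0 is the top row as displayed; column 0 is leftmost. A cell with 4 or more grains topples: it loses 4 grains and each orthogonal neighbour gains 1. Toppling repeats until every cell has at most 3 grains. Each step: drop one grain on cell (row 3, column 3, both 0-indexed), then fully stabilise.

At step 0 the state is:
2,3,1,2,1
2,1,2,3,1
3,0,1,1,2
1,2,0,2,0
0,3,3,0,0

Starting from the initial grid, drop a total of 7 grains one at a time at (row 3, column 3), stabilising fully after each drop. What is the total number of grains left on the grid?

[0] 2,3,1,2,1
2,1,2,3,1
3,0,1,1,2
1,2,0,2,0
0,3,3,0,0
[1] 2,3,1,2,1
2,1,2,3,1
3,0,1,1,2
1,2,0,3,0
0,3,3,0,0
[2] 2,3,1,2,1
2,1,2,3,1
3,0,1,2,2
1,2,1,0,1
0,3,3,1,0
[3] 2,3,1,2,1
2,1,2,3,1
3,0,1,2,2
1,2,1,1,1
0,3,3,1,0
[4] 2,3,1,2,1
2,1,2,3,1
3,0,1,2,2
1,2,1,2,1
0,3,3,1,0
[5] 2,3,1,2,1
2,1,2,3,1
3,0,1,2,2
1,2,1,3,1
0,3,3,1,0
[6] 2,3,1,2,1
2,1,2,3,1
3,0,1,3,2
1,2,2,0,2
0,3,3,2,0
[7] 2,3,1,2,1
2,1,2,3,1
3,0,1,3,2
1,2,2,1,2
0,3,3,2,0

43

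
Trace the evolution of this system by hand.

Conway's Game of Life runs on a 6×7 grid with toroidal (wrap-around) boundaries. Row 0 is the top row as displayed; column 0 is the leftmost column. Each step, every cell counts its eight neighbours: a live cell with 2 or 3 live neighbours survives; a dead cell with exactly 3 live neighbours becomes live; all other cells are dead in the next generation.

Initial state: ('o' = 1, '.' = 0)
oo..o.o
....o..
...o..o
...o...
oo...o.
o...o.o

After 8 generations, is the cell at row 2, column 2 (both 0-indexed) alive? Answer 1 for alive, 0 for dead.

1

t=0: oo..o.o
....o..
...o..o
...o...
oo...o.
o...o.o
t=1: .o.oo.o
...oo.o
...oo..
o.o.o.o
oo..oo.
....o..
t=2: o.o....
o......
o.o...o
o.o...o
oo..o..
.oo...o
t=3: o.o...o
o......
.......
..oo.o.
...o.o.
..oo..o
t=4: o.oo..o
oo....o
.......
..oo...
.....oo
ooooooo
t=5: .......
.oo...o
ooo....
.......
.......
.......
t=6: .......
..o....
o.o....
.o.....
.......
.......
t=7: .......
.o.....
..o....
.o.....
.......
.......
t=8: .......
.......
.oo....
.......
.......
.......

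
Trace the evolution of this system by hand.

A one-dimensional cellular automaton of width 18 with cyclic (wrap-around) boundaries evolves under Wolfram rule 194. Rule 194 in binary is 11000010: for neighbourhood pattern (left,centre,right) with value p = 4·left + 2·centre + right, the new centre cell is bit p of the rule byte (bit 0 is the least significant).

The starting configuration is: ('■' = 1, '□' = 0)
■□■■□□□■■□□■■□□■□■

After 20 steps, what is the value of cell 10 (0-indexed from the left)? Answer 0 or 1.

0

gen 0: ■□■■□□□■■□□■■□□■□■
gen 1: ■□□■□□■□■□■□■□■□□□
gen 2: □□■□□■□□□□□□□□□□□■
gen 3: □■□□■□□□□□□□□□□□■□
gen 4: ■□□■□□□□□□□□□□□■□□
gen 5: □□■□□□□□□□□□□□■□□■
gen 6: □■□□□□□□□□□□□■□□■□
gen 7: ■□□□□□□□□□□□■□□■□□
gen 8: □□□□□□□□□□□■□□■□□■
gen 9: □□□□□□□□□□■□□■□□■□
gen 10: □□□□□□□□□■□□■□□■□□
gen 11: □□□□□□□□■□□■□□■□□□
gen 12: □□□□□□□■□□■□□■□□□□
gen 13: □□□□□□■□□■□□■□□□□□
gen 14: □□□□□■□□■□□■□□□□□□
gen 15: □□□□■□□■□□■□□□□□□□
gen 16: □□□■□□■□□■□□□□□□□□
gen 17: □□■□□■□□■□□□□□□□□□
gen 18: □■□□■□□■□□□□□□□□□□
gen 19: ■□□■□□■□□□□□□□□□□□
gen 20: □□■□□■□□□□□□□□□□□■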